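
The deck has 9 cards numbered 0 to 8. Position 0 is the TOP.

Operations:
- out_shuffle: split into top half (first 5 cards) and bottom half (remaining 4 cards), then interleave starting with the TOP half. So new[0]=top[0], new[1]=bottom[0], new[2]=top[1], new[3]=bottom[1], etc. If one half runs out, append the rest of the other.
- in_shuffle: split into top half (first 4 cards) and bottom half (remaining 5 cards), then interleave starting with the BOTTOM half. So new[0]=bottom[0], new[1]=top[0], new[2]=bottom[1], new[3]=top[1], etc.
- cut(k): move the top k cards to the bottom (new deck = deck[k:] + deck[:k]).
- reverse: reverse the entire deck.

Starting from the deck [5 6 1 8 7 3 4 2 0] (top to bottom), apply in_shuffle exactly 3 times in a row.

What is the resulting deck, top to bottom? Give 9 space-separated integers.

Answer: 2 4 3 7 8 1 6 5 0

Derivation:
After op 1 (in_shuffle): [7 5 3 6 4 1 2 8 0]
After op 2 (in_shuffle): [4 7 1 5 2 3 8 6 0]
After op 3 (in_shuffle): [2 4 3 7 8 1 6 5 0]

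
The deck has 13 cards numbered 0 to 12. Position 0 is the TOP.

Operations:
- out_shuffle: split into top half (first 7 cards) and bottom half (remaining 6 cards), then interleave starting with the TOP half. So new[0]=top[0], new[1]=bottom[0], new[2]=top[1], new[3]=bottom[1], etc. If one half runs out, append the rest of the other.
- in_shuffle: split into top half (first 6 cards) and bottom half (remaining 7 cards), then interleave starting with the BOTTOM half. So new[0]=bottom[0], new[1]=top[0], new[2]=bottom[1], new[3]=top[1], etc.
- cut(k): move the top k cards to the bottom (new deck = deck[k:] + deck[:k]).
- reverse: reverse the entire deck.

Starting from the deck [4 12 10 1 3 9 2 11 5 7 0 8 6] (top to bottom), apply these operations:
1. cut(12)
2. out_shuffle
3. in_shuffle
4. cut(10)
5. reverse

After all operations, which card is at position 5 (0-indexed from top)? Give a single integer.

Answer: 1

Derivation:
After op 1 (cut(12)): [6 4 12 10 1 3 9 2 11 5 7 0 8]
After op 2 (out_shuffle): [6 2 4 11 12 5 10 7 1 0 3 8 9]
After op 3 (in_shuffle): [10 6 7 2 1 4 0 11 3 12 8 5 9]
After op 4 (cut(10)): [8 5 9 10 6 7 2 1 4 0 11 3 12]
After op 5 (reverse): [12 3 11 0 4 1 2 7 6 10 9 5 8]
Position 5: card 1.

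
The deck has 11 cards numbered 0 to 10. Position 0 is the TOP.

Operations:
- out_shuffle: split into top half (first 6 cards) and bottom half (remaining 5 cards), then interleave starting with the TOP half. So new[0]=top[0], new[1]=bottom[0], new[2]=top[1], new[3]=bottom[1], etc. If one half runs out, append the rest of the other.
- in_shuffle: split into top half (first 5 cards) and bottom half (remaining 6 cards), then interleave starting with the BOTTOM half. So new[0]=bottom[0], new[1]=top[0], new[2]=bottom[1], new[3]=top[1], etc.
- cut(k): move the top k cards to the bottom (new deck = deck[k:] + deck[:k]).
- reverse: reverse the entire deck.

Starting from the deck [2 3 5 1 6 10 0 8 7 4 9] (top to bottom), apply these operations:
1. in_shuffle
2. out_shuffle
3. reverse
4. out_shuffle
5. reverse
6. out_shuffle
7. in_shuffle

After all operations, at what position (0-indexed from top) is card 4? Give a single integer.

After op 1 (in_shuffle): [10 2 0 3 8 5 7 1 4 6 9]
After op 2 (out_shuffle): [10 7 2 1 0 4 3 6 8 9 5]
After op 3 (reverse): [5 9 8 6 3 4 0 1 2 7 10]
After op 4 (out_shuffle): [5 0 9 1 8 2 6 7 3 10 4]
After op 5 (reverse): [4 10 3 7 6 2 8 1 9 0 5]
After op 6 (out_shuffle): [4 8 10 1 3 9 7 0 6 5 2]
After op 7 (in_shuffle): [9 4 7 8 0 10 6 1 5 3 2]
Card 4 is at position 1.

Answer: 1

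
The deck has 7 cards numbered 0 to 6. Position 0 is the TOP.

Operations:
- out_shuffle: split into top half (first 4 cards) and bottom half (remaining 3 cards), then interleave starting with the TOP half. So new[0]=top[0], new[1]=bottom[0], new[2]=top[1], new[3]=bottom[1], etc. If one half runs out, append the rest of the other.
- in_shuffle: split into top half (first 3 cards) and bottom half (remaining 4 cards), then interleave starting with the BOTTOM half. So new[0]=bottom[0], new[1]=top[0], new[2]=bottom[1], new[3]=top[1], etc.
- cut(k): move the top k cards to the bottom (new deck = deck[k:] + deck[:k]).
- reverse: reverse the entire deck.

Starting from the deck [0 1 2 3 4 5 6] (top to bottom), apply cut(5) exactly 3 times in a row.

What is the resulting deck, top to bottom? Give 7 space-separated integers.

Answer: 1 2 3 4 5 6 0

Derivation:
After op 1 (cut(5)): [5 6 0 1 2 3 4]
After op 2 (cut(5)): [3 4 5 6 0 1 2]
After op 3 (cut(5)): [1 2 3 4 5 6 0]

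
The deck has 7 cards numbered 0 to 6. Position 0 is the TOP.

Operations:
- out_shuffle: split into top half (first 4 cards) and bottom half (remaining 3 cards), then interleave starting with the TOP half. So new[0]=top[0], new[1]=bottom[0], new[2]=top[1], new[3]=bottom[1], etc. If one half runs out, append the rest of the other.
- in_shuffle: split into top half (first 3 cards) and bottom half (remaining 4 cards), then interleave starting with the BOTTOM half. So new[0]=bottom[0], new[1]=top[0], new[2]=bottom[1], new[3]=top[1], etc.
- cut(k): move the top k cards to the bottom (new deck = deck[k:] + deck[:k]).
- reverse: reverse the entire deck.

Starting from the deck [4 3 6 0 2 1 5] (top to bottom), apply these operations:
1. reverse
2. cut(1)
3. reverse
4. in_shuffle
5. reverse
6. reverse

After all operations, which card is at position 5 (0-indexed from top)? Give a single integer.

After op 1 (reverse): [5 1 2 0 6 3 4]
After op 2 (cut(1)): [1 2 0 6 3 4 5]
After op 3 (reverse): [5 4 3 6 0 2 1]
After op 4 (in_shuffle): [6 5 0 4 2 3 1]
After op 5 (reverse): [1 3 2 4 0 5 6]
After op 6 (reverse): [6 5 0 4 2 3 1]
Position 5: card 3.

Answer: 3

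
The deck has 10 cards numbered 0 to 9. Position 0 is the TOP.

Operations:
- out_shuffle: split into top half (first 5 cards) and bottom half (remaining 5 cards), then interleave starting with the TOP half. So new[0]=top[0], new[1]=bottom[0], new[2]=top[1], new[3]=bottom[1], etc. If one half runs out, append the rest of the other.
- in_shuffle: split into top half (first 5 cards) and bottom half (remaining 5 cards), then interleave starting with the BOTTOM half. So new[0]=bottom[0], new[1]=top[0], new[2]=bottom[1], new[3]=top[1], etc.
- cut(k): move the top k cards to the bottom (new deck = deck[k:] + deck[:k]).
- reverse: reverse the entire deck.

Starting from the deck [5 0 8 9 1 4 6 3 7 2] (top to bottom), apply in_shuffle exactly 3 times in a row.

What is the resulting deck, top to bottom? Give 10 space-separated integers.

Answer: 6 8 2 4 0 7 1 5 3 9

Derivation:
After op 1 (in_shuffle): [4 5 6 0 3 8 7 9 2 1]
After op 2 (in_shuffle): [8 4 7 5 9 6 2 0 1 3]
After op 3 (in_shuffle): [6 8 2 4 0 7 1 5 3 9]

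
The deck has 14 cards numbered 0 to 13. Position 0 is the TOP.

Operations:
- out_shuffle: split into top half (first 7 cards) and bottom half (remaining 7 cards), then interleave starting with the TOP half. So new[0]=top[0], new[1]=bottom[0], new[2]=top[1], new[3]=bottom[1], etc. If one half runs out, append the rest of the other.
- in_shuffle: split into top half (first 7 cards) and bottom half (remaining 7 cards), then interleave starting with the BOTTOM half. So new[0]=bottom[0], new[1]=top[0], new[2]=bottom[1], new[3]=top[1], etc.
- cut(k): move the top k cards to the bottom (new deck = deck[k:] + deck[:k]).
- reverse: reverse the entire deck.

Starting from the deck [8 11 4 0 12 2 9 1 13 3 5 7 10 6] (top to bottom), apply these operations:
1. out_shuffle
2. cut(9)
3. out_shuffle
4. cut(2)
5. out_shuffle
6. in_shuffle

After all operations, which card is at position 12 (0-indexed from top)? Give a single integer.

After op 1 (out_shuffle): [8 1 11 13 4 3 0 5 12 7 2 10 9 6]
After op 2 (cut(9)): [7 2 10 9 6 8 1 11 13 4 3 0 5 12]
After op 3 (out_shuffle): [7 11 2 13 10 4 9 3 6 0 8 5 1 12]
After op 4 (cut(2)): [2 13 10 4 9 3 6 0 8 5 1 12 7 11]
After op 5 (out_shuffle): [2 0 13 8 10 5 4 1 9 12 3 7 6 11]
After op 6 (in_shuffle): [1 2 9 0 12 13 3 8 7 10 6 5 11 4]
Position 12: card 11.

Answer: 11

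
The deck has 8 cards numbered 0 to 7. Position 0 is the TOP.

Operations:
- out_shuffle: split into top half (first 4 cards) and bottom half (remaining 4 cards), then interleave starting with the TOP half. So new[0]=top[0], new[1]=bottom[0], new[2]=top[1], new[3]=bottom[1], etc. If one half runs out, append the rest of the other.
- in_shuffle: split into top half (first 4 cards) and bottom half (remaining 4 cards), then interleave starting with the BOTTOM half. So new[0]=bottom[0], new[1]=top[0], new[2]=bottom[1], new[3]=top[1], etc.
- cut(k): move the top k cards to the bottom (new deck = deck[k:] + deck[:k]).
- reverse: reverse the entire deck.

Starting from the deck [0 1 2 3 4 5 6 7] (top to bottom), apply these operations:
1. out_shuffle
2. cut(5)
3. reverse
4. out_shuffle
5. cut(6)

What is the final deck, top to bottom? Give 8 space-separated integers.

After op 1 (out_shuffle): [0 4 1 5 2 6 3 7]
After op 2 (cut(5)): [6 3 7 0 4 1 5 2]
After op 3 (reverse): [2 5 1 4 0 7 3 6]
After op 4 (out_shuffle): [2 0 5 7 1 3 4 6]
After op 5 (cut(6)): [4 6 2 0 5 7 1 3]

Answer: 4 6 2 0 5 7 1 3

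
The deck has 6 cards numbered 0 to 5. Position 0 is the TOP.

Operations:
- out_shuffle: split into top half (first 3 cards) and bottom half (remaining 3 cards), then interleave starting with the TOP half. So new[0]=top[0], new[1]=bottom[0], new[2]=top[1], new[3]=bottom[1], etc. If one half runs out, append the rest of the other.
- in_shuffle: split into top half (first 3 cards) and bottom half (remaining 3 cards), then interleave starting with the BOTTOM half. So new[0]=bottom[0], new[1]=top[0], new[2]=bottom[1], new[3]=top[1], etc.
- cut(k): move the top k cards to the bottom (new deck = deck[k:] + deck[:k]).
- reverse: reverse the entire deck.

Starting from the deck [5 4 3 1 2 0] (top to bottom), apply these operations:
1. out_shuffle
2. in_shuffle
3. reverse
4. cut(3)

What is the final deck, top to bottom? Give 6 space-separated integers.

Answer: 3 5 2 4 0 1

Derivation:
After op 1 (out_shuffle): [5 1 4 2 3 0]
After op 2 (in_shuffle): [2 5 3 1 0 4]
After op 3 (reverse): [4 0 1 3 5 2]
After op 4 (cut(3)): [3 5 2 4 0 1]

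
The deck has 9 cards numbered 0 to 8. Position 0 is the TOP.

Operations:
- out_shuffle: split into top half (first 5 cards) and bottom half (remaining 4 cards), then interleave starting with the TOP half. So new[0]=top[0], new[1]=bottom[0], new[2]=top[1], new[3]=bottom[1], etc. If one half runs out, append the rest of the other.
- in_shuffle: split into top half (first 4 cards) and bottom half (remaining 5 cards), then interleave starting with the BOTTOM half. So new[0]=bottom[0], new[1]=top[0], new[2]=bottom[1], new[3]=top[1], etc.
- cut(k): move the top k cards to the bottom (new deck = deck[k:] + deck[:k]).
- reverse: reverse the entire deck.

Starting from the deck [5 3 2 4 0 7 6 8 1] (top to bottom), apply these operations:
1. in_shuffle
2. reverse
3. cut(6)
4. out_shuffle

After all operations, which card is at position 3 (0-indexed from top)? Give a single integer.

Answer: 2

Derivation:
After op 1 (in_shuffle): [0 5 7 3 6 2 8 4 1]
After op 2 (reverse): [1 4 8 2 6 3 7 5 0]
After op 3 (cut(6)): [7 5 0 1 4 8 2 6 3]
After op 4 (out_shuffle): [7 8 5 2 0 6 1 3 4]
Position 3: card 2.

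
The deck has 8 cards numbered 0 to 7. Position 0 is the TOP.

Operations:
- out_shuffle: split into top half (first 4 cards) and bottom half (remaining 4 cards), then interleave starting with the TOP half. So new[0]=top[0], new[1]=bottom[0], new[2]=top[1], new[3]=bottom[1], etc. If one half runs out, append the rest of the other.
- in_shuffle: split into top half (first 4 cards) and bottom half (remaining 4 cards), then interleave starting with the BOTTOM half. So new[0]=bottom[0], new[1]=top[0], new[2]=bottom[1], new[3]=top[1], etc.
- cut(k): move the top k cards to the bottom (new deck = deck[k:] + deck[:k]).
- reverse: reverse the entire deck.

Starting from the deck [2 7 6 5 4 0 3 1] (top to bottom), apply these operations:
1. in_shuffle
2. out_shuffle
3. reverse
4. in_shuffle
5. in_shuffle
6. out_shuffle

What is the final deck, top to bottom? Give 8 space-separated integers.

After op 1 (in_shuffle): [4 2 0 7 3 6 1 5]
After op 2 (out_shuffle): [4 3 2 6 0 1 7 5]
After op 3 (reverse): [5 7 1 0 6 2 3 4]
After op 4 (in_shuffle): [6 5 2 7 3 1 4 0]
After op 5 (in_shuffle): [3 6 1 5 4 2 0 7]
After op 6 (out_shuffle): [3 4 6 2 1 0 5 7]

Answer: 3 4 6 2 1 0 5 7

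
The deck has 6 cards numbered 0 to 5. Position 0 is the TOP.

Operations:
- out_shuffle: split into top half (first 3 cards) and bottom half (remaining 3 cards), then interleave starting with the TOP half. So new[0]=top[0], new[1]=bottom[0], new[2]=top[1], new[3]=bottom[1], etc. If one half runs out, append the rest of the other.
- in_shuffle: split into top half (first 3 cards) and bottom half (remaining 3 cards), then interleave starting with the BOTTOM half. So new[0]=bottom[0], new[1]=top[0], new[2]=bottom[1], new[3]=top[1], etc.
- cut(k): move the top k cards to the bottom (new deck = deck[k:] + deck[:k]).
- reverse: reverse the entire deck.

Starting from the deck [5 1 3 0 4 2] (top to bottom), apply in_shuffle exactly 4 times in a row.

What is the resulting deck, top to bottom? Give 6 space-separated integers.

After op 1 (in_shuffle): [0 5 4 1 2 3]
After op 2 (in_shuffle): [1 0 2 5 3 4]
After op 3 (in_shuffle): [5 1 3 0 4 2]
After op 4 (in_shuffle): [0 5 4 1 2 3]

Answer: 0 5 4 1 2 3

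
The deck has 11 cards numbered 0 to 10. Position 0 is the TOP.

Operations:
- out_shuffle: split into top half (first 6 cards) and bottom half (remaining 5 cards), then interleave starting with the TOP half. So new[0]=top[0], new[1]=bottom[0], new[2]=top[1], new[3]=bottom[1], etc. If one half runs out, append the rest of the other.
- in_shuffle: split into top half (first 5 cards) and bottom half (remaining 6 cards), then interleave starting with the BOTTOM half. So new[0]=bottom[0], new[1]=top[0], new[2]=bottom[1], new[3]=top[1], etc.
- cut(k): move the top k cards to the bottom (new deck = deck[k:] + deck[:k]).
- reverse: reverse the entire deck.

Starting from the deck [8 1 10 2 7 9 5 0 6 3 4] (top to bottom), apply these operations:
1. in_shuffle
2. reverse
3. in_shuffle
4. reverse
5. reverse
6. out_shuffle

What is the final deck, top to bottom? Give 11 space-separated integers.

Answer: 10 5 4 2 0 8 7 6 1 9 3

Derivation:
After op 1 (in_shuffle): [9 8 5 1 0 10 6 2 3 7 4]
After op 2 (reverse): [4 7 3 2 6 10 0 1 5 8 9]
After op 3 (in_shuffle): [10 4 0 7 1 3 5 2 8 6 9]
After op 4 (reverse): [9 6 8 2 5 3 1 7 0 4 10]
After op 5 (reverse): [10 4 0 7 1 3 5 2 8 6 9]
After op 6 (out_shuffle): [10 5 4 2 0 8 7 6 1 9 3]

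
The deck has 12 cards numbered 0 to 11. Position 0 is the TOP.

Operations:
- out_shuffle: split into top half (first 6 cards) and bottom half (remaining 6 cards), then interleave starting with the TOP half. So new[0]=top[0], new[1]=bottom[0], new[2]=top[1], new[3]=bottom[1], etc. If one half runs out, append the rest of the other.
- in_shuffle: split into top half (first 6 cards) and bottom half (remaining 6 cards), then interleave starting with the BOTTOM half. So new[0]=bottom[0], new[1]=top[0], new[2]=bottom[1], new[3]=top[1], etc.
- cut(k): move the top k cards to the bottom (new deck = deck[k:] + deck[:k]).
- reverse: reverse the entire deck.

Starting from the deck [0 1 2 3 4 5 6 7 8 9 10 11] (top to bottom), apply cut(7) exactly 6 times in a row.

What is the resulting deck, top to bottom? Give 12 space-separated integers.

Answer: 6 7 8 9 10 11 0 1 2 3 4 5

Derivation:
After op 1 (cut(7)): [7 8 9 10 11 0 1 2 3 4 5 6]
After op 2 (cut(7)): [2 3 4 5 6 7 8 9 10 11 0 1]
After op 3 (cut(7)): [9 10 11 0 1 2 3 4 5 6 7 8]
After op 4 (cut(7)): [4 5 6 7 8 9 10 11 0 1 2 3]
After op 5 (cut(7)): [11 0 1 2 3 4 5 6 7 8 9 10]
After op 6 (cut(7)): [6 7 8 9 10 11 0 1 2 3 4 5]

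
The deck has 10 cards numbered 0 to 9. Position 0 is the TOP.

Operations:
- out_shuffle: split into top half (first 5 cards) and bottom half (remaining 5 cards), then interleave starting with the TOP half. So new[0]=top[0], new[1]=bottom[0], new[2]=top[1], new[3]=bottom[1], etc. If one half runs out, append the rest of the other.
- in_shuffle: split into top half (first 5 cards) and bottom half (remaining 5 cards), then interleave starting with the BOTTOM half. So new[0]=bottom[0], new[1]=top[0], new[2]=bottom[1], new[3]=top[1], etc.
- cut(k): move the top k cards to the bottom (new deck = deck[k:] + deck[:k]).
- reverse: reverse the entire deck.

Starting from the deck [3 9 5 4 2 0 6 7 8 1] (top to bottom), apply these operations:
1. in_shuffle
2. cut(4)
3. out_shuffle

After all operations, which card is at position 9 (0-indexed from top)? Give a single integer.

After op 1 (in_shuffle): [0 3 6 9 7 5 8 4 1 2]
After op 2 (cut(4)): [7 5 8 4 1 2 0 3 6 9]
After op 3 (out_shuffle): [7 2 5 0 8 3 4 6 1 9]
Position 9: card 9.

Answer: 9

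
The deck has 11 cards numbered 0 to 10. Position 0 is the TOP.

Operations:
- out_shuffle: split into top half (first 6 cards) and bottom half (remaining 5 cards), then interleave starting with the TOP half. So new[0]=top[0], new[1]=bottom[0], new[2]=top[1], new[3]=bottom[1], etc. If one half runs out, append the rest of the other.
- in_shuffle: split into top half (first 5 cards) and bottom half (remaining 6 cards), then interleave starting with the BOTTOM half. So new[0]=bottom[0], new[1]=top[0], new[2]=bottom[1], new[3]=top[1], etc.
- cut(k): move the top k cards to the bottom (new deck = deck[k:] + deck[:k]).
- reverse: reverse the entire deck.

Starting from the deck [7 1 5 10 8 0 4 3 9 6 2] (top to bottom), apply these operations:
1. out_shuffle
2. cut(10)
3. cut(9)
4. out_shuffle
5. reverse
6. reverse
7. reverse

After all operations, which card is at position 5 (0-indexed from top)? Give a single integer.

After op 1 (out_shuffle): [7 4 1 3 5 9 10 6 8 2 0]
After op 2 (cut(10)): [0 7 4 1 3 5 9 10 6 8 2]
After op 3 (cut(9)): [8 2 0 7 4 1 3 5 9 10 6]
After op 4 (out_shuffle): [8 3 2 5 0 9 7 10 4 6 1]
After op 5 (reverse): [1 6 4 10 7 9 0 5 2 3 8]
After op 6 (reverse): [8 3 2 5 0 9 7 10 4 6 1]
After op 7 (reverse): [1 6 4 10 7 9 0 5 2 3 8]
Position 5: card 9.

Answer: 9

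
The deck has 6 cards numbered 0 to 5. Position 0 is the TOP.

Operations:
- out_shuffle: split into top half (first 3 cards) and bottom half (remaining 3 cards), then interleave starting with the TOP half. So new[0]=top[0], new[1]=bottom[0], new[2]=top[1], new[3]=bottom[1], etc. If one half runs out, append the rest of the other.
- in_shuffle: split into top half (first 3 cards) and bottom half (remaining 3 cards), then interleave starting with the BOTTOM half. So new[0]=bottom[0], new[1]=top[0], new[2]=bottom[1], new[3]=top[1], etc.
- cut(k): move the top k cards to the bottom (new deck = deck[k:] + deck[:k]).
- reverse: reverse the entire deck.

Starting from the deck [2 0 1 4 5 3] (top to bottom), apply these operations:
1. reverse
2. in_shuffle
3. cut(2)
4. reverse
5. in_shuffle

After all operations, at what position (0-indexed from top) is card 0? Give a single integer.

After op 1 (reverse): [3 5 4 1 0 2]
After op 2 (in_shuffle): [1 3 0 5 2 4]
After op 3 (cut(2)): [0 5 2 4 1 3]
After op 4 (reverse): [3 1 4 2 5 0]
After op 5 (in_shuffle): [2 3 5 1 0 4]
Card 0 is at position 4.

Answer: 4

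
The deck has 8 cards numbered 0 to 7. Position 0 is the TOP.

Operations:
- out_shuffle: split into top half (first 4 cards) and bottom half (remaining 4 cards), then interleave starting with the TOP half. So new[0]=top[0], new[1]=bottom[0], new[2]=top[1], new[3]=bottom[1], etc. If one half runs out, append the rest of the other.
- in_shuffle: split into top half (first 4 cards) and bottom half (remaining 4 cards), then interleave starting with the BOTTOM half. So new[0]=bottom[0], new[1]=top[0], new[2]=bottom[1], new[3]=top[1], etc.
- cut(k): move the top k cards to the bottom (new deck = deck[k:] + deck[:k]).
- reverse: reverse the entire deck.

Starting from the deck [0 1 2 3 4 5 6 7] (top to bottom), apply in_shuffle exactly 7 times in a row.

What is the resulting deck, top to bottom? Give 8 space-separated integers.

Answer: 4 0 5 1 6 2 7 3

Derivation:
After op 1 (in_shuffle): [4 0 5 1 6 2 7 3]
After op 2 (in_shuffle): [6 4 2 0 7 5 3 1]
After op 3 (in_shuffle): [7 6 5 4 3 2 1 0]
After op 4 (in_shuffle): [3 7 2 6 1 5 0 4]
After op 5 (in_shuffle): [1 3 5 7 0 2 4 6]
After op 6 (in_shuffle): [0 1 2 3 4 5 6 7]
After op 7 (in_shuffle): [4 0 5 1 6 2 7 3]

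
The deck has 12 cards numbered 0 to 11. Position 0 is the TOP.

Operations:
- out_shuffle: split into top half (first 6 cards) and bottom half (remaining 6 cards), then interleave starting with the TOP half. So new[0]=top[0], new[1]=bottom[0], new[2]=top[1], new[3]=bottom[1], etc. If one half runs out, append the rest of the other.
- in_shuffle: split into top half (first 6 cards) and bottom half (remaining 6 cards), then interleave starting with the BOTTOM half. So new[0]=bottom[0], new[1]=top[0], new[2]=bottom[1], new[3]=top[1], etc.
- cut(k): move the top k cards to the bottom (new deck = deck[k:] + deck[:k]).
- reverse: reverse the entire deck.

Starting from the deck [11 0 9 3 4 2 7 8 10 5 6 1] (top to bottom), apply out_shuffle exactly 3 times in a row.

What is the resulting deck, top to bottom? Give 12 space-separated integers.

Answer: 11 8 3 6 7 9 5 2 0 10 4 1

Derivation:
After op 1 (out_shuffle): [11 7 0 8 9 10 3 5 4 6 2 1]
After op 2 (out_shuffle): [11 3 7 5 0 4 8 6 9 2 10 1]
After op 3 (out_shuffle): [11 8 3 6 7 9 5 2 0 10 4 1]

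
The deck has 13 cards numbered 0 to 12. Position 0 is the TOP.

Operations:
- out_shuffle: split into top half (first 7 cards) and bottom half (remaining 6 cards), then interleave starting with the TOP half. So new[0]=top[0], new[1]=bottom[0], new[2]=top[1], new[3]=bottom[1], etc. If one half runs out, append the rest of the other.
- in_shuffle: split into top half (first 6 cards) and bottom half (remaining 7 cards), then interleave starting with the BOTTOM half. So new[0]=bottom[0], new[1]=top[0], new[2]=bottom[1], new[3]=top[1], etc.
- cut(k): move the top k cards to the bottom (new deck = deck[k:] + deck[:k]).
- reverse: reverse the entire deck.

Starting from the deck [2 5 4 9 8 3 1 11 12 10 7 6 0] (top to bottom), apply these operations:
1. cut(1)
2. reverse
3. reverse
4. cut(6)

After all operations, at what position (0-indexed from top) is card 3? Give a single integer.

After op 1 (cut(1)): [5 4 9 8 3 1 11 12 10 7 6 0 2]
After op 2 (reverse): [2 0 6 7 10 12 11 1 3 8 9 4 5]
After op 3 (reverse): [5 4 9 8 3 1 11 12 10 7 6 0 2]
After op 4 (cut(6)): [11 12 10 7 6 0 2 5 4 9 8 3 1]
Card 3 is at position 11.

Answer: 11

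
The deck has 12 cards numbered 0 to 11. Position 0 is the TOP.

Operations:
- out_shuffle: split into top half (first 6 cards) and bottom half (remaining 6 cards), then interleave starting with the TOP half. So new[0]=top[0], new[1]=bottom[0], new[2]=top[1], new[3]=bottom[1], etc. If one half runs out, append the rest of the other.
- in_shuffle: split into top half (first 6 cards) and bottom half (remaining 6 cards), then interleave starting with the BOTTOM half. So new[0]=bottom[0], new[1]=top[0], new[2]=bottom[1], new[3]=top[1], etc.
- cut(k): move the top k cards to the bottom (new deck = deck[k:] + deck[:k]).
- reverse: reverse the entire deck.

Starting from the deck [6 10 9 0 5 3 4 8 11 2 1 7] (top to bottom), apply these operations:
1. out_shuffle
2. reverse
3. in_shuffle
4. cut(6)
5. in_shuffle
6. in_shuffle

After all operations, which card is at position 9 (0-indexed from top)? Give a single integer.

Answer: 9

Derivation:
After op 1 (out_shuffle): [6 4 10 8 9 11 0 2 5 1 3 7]
After op 2 (reverse): [7 3 1 5 2 0 11 9 8 10 4 6]
After op 3 (in_shuffle): [11 7 9 3 8 1 10 5 4 2 6 0]
After op 4 (cut(6)): [10 5 4 2 6 0 11 7 9 3 8 1]
After op 5 (in_shuffle): [11 10 7 5 9 4 3 2 8 6 1 0]
After op 6 (in_shuffle): [3 11 2 10 8 7 6 5 1 9 0 4]
Position 9: card 9.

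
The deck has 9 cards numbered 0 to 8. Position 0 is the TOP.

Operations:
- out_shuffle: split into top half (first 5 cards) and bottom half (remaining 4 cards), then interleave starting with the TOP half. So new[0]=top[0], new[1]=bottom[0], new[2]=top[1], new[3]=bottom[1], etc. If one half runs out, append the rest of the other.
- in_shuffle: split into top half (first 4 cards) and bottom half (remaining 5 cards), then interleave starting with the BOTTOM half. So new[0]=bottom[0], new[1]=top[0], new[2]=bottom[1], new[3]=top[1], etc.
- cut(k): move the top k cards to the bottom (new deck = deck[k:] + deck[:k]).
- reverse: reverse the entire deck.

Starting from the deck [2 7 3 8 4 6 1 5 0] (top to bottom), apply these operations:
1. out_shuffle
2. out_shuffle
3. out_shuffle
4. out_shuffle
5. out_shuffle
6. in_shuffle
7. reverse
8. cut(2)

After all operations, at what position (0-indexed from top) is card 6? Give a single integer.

Answer: 0

Derivation:
After op 1 (out_shuffle): [2 6 7 1 3 5 8 0 4]
After op 2 (out_shuffle): [2 5 6 8 7 0 1 4 3]
After op 3 (out_shuffle): [2 0 5 1 6 4 8 3 7]
After op 4 (out_shuffle): [2 4 0 8 5 3 1 7 6]
After op 5 (out_shuffle): [2 3 4 1 0 7 8 6 5]
After op 6 (in_shuffle): [0 2 7 3 8 4 6 1 5]
After op 7 (reverse): [5 1 6 4 8 3 7 2 0]
After op 8 (cut(2)): [6 4 8 3 7 2 0 5 1]
Card 6 is at position 0.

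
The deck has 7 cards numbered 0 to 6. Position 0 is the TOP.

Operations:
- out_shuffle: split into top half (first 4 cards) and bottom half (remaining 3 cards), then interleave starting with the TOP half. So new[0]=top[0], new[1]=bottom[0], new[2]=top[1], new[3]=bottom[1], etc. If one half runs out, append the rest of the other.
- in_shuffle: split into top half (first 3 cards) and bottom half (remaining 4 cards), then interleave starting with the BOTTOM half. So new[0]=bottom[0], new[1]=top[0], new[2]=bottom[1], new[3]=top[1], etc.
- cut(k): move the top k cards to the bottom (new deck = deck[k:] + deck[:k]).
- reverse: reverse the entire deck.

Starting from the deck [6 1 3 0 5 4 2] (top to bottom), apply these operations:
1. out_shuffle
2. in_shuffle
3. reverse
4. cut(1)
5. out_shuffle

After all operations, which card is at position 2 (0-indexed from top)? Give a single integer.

Answer: 2

Derivation:
After op 1 (out_shuffle): [6 5 1 4 3 2 0]
After op 2 (in_shuffle): [4 6 3 5 2 1 0]
After op 3 (reverse): [0 1 2 5 3 6 4]
After op 4 (cut(1)): [1 2 5 3 6 4 0]
After op 5 (out_shuffle): [1 6 2 4 5 0 3]
Position 2: card 2.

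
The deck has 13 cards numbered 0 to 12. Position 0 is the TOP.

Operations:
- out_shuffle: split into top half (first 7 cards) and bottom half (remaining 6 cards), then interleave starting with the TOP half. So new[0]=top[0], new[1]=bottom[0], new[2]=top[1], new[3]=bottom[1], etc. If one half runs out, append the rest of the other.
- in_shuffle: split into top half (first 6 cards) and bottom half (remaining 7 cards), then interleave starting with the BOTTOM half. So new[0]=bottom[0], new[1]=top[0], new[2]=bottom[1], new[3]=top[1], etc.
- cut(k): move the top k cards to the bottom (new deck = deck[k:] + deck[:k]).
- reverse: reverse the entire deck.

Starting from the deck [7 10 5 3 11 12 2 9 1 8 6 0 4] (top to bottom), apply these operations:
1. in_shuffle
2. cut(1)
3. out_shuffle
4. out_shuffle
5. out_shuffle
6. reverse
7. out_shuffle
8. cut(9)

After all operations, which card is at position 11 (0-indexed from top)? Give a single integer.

After op 1 (in_shuffle): [2 7 9 10 1 5 8 3 6 11 0 12 4]
After op 2 (cut(1)): [7 9 10 1 5 8 3 6 11 0 12 4 2]
After op 3 (out_shuffle): [7 6 9 11 10 0 1 12 5 4 8 2 3]
After op 4 (out_shuffle): [7 12 6 5 9 4 11 8 10 2 0 3 1]
After op 5 (out_shuffle): [7 8 12 10 6 2 5 0 9 3 4 1 11]
After op 6 (reverse): [11 1 4 3 9 0 5 2 6 10 12 8 7]
After op 7 (out_shuffle): [11 2 1 6 4 10 3 12 9 8 0 7 5]
After op 8 (cut(9)): [8 0 7 5 11 2 1 6 4 10 3 12 9]
Position 11: card 12.

Answer: 12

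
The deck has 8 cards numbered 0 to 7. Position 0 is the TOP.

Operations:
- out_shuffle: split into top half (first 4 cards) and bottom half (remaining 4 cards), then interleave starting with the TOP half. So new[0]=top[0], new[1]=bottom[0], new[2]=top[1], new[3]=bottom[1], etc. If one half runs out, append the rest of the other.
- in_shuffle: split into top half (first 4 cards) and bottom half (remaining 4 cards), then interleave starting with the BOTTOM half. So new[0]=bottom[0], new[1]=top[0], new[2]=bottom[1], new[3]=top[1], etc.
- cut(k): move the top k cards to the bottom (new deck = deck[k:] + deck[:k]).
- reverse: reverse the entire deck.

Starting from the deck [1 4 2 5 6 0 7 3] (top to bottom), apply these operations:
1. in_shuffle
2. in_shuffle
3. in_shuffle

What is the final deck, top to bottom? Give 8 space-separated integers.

Answer: 3 7 0 6 5 2 4 1

Derivation:
After op 1 (in_shuffle): [6 1 0 4 7 2 3 5]
After op 2 (in_shuffle): [7 6 2 1 3 0 5 4]
After op 3 (in_shuffle): [3 7 0 6 5 2 4 1]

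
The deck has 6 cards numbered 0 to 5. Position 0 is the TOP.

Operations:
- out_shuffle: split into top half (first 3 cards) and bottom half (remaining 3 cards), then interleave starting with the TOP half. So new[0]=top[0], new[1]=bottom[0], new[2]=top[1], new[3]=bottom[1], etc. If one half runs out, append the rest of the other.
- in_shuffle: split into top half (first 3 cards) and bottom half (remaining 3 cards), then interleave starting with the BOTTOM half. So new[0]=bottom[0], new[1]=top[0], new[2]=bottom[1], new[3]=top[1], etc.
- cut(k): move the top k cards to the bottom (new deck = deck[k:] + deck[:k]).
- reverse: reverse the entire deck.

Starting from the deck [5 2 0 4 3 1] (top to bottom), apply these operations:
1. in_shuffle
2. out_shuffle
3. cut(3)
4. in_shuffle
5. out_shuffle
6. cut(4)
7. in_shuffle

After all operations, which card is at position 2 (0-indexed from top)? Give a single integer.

After op 1 (in_shuffle): [4 5 3 2 1 0]
After op 2 (out_shuffle): [4 2 5 1 3 0]
After op 3 (cut(3)): [1 3 0 4 2 5]
After op 4 (in_shuffle): [4 1 2 3 5 0]
After op 5 (out_shuffle): [4 3 1 5 2 0]
After op 6 (cut(4)): [2 0 4 3 1 5]
After op 7 (in_shuffle): [3 2 1 0 5 4]
Position 2: card 1.

Answer: 1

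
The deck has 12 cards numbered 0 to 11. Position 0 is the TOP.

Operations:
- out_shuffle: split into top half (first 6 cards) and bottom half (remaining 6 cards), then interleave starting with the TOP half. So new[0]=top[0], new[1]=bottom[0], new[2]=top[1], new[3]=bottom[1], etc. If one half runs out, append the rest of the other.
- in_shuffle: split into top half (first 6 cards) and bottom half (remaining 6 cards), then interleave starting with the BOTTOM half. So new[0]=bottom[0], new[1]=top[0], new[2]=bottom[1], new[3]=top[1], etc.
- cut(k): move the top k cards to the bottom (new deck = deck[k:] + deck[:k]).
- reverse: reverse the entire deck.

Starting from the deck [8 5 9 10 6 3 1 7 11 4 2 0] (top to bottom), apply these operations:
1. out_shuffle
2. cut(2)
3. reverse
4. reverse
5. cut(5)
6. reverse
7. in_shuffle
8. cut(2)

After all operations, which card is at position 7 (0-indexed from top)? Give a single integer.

Answer: 5

Derivation:
After op 1 (out_shuffle): [8 1 5 7 9 11 10 4 6 2 3 0]
After op 2 (cut(2)): [5 7 9 11 10 4 6 2 3 0 8 1]
After op 3 (reverse): [1 8 0 3 2 6 4 10 11 9 7 5]
After op 4 (reverse): [5 7 9 11 10 4 6 2 3 0 8 1]
After op 5 (cut(5)): [4 6 2 3 0 8 1 5 7 9 11 10]
After op 6 (reverse): [10 11 9 7 5 1 8 0 3 2 6 4]
After op 7 (in_shuffle): [8 10 0 11 3 9 2 7 6 5 4 1]
After op 8 (cut(2)): [0 11 3 9 2 7 6 5 4 1 8 10]
Position 7: card 5.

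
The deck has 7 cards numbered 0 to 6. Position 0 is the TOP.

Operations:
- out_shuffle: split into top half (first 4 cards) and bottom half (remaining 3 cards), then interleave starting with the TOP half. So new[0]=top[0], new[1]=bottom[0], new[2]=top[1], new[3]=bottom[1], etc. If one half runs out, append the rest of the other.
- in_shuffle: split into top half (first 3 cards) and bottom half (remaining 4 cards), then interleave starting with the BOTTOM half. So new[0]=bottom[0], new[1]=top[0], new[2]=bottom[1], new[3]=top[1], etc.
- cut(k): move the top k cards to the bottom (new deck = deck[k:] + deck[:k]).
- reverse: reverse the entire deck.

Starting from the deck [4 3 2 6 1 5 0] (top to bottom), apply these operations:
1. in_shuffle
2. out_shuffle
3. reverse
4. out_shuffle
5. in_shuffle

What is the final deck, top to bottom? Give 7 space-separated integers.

Answer: 5 3 1 4 6 0 2

Derivation:
After op 1 (in_shuffle): [6 4 1 3 5 2 0]
After op 2 (out_shuffle): [6 5 4 2 1 0 3]
After op 3 (reverse): [3 0 1 2 4 5 6]
After op 4 (out_shuffle): [3 4 0 5 1 6 2]
After op 5 (in_shuffle): [5 3 1 4 6 0 2]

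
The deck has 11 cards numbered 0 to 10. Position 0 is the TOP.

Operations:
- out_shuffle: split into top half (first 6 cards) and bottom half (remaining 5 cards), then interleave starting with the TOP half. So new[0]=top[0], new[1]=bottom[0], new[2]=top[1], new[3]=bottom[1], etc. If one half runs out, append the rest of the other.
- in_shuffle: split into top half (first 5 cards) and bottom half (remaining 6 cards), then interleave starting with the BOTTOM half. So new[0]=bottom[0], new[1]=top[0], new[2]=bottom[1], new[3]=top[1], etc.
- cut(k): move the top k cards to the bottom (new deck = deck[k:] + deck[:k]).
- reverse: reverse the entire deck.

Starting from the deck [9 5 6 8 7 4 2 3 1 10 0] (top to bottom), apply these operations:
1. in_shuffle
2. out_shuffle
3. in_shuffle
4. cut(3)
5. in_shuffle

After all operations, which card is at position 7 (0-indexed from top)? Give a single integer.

After op 1 (in_shuffle): [4 9 2 5 3 6 1 8 10 7 0]
After op 2 (out_shuffle): [4 1 9 8 2 10 5 7 3 0 6]
After op 3 (in_shuffle): [10 4 5 1 7 9 3 8 0 2 6]
After op 4 (cut(3)): [1 7 9 3 8 0 2 6 10 4 5]
After op 5 (in_shuffle): [0 1 2 7 6 9 10 3 4 8 5]
Position 7: card 3.

Answer: 3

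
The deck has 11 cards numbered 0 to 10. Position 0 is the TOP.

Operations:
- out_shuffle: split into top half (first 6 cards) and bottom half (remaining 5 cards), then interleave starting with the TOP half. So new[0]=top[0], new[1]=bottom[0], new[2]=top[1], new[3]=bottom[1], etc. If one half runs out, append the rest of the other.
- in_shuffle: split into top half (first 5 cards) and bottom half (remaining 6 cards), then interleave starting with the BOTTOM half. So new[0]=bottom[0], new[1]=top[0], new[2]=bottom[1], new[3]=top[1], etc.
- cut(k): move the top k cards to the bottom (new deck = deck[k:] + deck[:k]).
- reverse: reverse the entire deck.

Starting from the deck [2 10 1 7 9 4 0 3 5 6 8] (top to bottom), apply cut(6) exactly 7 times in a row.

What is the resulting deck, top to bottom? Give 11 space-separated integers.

After op 1 (cut(6)): [0 3 5 6 8 2 10 1 7 9 4]
After op 2 (cut(6)): [10 1 7 9 4 0 3 5 6 8 2]
After op 3 (cut(6)): [3 5 6 8 2 10 1 7 9 4 0]
After op 4 (cut(6)): [1 7 9 4 0 3 5 6 8 2 10]
After op 5 (cut(6)): [5 6 8 2 10 1 7 9 4 0 3]
After op 6 (cut(6)): [7 9 4 0 3 5 6 8 2 10 1]
After op 7 (cut(6)): [6 8 2 10 1 7 9 4 0 3 5]

Answer: 6 8 2 10 1 7 9 4 0 3 5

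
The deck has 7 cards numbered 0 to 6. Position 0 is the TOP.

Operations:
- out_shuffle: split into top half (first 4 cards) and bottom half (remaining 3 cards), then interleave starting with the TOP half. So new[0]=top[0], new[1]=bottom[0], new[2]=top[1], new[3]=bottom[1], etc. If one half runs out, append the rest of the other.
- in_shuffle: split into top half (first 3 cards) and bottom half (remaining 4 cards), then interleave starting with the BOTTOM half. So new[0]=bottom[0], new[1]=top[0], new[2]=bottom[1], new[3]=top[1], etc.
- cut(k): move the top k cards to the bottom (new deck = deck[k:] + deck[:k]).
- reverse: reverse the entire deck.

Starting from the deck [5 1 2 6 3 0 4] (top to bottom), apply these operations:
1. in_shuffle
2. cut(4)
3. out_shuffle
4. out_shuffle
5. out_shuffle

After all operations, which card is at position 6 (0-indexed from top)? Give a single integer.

After op 1 (in_shuffle): [6 5 3 1 0 2 4]
After op 2 (cut(4)): [0 2 4 6 5 3 1]
After op 3 (out_shuffle): [0 5 2 3 4 1 6]
After op 4 (out_shuffle): [0 4 5 1 2 6 3]
After op 5 (out_shuffle): [0 2 4 6 5 3 1]
Position 6: card 1.

Answer: 1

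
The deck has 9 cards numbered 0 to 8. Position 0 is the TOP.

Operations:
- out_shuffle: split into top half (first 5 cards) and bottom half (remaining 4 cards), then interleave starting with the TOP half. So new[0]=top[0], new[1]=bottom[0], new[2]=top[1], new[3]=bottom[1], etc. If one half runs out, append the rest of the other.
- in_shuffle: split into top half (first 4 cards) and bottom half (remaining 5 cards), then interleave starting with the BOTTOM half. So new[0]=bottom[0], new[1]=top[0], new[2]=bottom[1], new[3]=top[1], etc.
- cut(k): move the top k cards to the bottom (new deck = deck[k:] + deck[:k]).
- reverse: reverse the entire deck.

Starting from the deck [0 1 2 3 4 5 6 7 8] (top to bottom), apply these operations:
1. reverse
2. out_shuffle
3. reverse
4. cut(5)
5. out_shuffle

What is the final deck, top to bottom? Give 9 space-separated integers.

Answer: 2 0 7 5 3 1 8 6 4

Derivation:
After op 1 (reverse): [8 7 6 5 4 3 2 1 0]
After op 2 (out_shuffle): [8 3 7 2 6 1 5 0 4]
After op 3 (reverse): [4 0 5 1 6 2 7 3 8]
After op 4 (cut(5)): [2 7 3 8 4 0 5 1 6]
After op 5 (out_shuffle): [2 0 7 5 3 1 8 6 4]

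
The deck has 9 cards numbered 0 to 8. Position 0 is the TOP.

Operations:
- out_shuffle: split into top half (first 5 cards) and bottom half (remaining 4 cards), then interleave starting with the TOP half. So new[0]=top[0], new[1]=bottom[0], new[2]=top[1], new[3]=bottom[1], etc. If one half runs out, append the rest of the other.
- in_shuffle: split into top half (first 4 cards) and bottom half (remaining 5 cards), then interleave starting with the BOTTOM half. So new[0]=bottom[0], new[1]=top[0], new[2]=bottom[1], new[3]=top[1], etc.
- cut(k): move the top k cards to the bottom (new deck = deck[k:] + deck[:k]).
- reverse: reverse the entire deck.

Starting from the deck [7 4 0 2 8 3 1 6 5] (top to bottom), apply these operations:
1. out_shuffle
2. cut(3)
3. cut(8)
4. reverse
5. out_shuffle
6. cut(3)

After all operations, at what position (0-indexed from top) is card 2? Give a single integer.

Answer: 5

Derivation:
After op 1 (out_shuffle): [7 3 4 1 0 6 2 5 8]
After op 2 (cut(3)): [1 0 6 2 5 8 7 3 4]
After op 3 (cut(8)): [4 1 0 6 2 5 8 7 3]
After op 4 (reverse): [3 7 8 5 2 6 0 1 4]
After op 5 (out_shuffle): [3 6 7 0 8 1 5 4 2]
After op 6 (cut(3)): [0 8 1 5 4 2 3 6 7]
Card 2 is at position 5.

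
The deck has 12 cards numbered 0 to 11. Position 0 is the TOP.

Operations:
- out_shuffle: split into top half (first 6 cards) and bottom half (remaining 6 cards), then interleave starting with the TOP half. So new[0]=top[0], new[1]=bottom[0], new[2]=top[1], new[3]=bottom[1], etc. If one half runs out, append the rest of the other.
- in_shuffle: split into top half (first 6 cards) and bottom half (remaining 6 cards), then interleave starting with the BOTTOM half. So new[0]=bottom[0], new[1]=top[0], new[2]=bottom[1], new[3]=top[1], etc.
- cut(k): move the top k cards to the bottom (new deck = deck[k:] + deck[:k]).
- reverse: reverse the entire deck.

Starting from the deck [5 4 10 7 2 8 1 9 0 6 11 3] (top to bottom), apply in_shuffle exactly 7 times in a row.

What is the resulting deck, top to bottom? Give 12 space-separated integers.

Answer: 8 3 2 11 7 6 10 0 4 9 5 1

Derivation:
After op 1 (in_shuffle): [1 5 9 4 0 10 6 7 11 2 3 8]
After op 2 (in_shuffle): [6 1 7 5 11 9 2 4 3 0 8 10]
After op 3 (in_shuffle): [2 6 4 1 3 7 0 5 8 11 10 9]
After op 4 (in_shuffle): [0 2 5 6 8 4 11 1 10 3 9 7]
After op 5 (in_shuffle): [11 0 1 2 10 5 3 6 9 8 7 4]
After op 6 (in_shuffle): [3 11 6 0 9 1 8 2 7 10 4 5]
After op 7 (in_shuffle): [8 3 2 11 7 6 10 0 4 9 5 1]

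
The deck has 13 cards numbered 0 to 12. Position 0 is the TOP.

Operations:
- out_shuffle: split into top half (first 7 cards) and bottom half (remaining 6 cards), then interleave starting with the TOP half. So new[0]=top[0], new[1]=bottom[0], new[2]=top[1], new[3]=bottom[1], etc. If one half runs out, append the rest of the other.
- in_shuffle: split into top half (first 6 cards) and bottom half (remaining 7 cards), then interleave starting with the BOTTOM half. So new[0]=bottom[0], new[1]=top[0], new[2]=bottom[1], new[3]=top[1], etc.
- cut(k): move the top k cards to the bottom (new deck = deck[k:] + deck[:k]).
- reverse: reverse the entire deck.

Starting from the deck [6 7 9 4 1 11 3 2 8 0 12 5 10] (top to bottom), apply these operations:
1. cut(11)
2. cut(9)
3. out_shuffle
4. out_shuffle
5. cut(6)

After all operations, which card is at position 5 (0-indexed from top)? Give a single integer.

Answer: 6

Derivation:
After op 1 (cut(11)): [5 10 6 7 9 4 1 11 3 2 8 0 12]
After op 2 (cut(9)): [2 8 0 12 5 10 6 7 9 4 1 11 3]
After op 3 (out_shuffle): [2 7 8 9 0 4 12 1 5 11 10 3 6]
After op 4 (out_shuffle): [2 1 7 5 8 11 9 10 0 3 4 6 12]
After op 5 (cut(6)): [9 10 0 3 4 6 12 2 1 7 5 8 11]
Position 5: card 6.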